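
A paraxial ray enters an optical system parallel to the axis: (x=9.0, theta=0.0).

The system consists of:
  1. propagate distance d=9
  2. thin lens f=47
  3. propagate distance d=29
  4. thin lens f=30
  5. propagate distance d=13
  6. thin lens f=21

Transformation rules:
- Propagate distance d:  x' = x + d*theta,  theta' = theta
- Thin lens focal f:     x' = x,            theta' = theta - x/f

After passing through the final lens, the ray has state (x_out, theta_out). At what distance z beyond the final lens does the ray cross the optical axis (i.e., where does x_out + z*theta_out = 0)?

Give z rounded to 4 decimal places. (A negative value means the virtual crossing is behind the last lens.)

Answer: -1.9091

Derivation:
Initial: x=9.0000 theta=0.0000
After 1 (propagate distance d=9): x=9.0000 theta=0.0000
After 2 (thin lens f=47): x=9.0000 theta=-9/47 (≈-0.1915)
After 3 (propagate distance d=29): x=162/47 (≈3.4468) theta=-9/47 (≈-0.1915)
After 4 (thin lens f=30): x=162/47 (≈3.4468) theta=-72/235 (≈-0.3064)
After 5 (propagate distance d=13): x=-126/235 (≈-0.5362) theta=-72/235 (≈-0.3064)
After 6 (thin lens f=21): x=-126/235 (≈-0.5362) theta=-66/235 (≈-0.2809)
z_focus = -x_out/theta_out = -(-126/235)/(-66/235) = -21/11 ≈ -1.9091
Rounded to 4 decimal places: z = -1.9091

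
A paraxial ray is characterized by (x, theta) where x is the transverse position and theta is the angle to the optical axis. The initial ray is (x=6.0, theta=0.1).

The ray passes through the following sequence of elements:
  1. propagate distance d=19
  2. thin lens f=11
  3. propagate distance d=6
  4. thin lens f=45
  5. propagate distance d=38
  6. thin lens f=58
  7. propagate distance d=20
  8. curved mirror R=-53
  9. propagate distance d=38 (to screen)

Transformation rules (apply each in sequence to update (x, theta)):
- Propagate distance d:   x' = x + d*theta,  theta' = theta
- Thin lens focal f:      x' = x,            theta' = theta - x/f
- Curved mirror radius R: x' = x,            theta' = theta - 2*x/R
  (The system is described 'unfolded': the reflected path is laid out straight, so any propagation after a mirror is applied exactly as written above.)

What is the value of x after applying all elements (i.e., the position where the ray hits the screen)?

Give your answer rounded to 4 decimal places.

Answer: -83.1131

Derivation:
Initial: x=6.0000 theta=0.1000
After 1 (propagate distance d=19): x=7.9000 theta=0.1000
After 2 (thin lens f=11): x=7.9000 theta=-34/55 (≈-0.6182)
After 3 (propagate distance d=6): x=461/110 (≈4.1909) theta=-34/55 (≈-0.6182)
After 4 (thin lens f=45): x=461/110 (≈4.1909) theta=-3521/4950 (≈-0.7113)
After 5 (propagate distance d=38): x=-113053/4950 (≈-22.8390) theta=-3521/4950 (≈-0.7113)
After 6 (thin lens f=58): x=-113053/4950 (≈-22.8390) theta=-18233/57420 (≈-0.3175)
After 7 (propagate distance d=20): x=-1396729/47850 (≈-29.1897) theta=-18233/57420 (≈-0.3175)
After 8 (curved mirror R=-53): x=-1396729/47850 (≈-29.1897) theta=-21592493/15216300 (≈-1.4190)
After 9 (propagate distance d=38 (to screen)): x=-316168639/3804075 (≈-83.1131) theta=-21592493/15216300 (≈-1.4190)
Rounded to 4 decimal places: x = -83.1131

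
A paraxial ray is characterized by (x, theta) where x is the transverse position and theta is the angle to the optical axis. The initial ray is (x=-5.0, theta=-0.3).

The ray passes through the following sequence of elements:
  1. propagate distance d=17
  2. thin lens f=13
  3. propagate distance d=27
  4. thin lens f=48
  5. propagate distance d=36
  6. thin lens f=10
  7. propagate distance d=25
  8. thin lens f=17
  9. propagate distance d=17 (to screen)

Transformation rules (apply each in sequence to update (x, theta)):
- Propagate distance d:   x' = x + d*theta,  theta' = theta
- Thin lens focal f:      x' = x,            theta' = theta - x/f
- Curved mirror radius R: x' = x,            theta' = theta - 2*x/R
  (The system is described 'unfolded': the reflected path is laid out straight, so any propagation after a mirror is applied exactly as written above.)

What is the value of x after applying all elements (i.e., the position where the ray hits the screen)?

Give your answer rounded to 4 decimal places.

Answer: -23.2437

Derivation:
Initial: x=-5.0000 theta=-0.3000
After 1 (propagate distance d=17): x=-10.1000 theta=-0.3000
After 2 (thin lens f=13): x=-10.1000 theta=31/65 (≈0.4769)
After 3 (propagate distance d=27): x=361/130 (≈2.7769) theta=31/65 (≈0.4769)
After 4 (thin lens f=48): x=361/130 (≈2.7769) theta=523/1248 (≈0.4191)
After 5 (propagate distance d=36): x=9289/520 (≈17.8635) theta=523/1248 (≈0.4191)
After 6 (thin lens f=10): x=9289/520 (≈17.8635) theta=-42659/31200 (≈-1.3673)
After 7 (propagate distance d=25): x=-101827/6240 (≈-16.3184) theta=-42659/31200 (≈-1.3673)
After 8 (thin lens f=17): x=-101827/6240 (≈-16.3184) theta=-54017/132600 (≈-0.4074)
After 9 (propagate distance d=17 (to screen)): x=-725203/31200 (≈-23.2437) theta=-54017/132600 (≈-0.4074)
Rounded to 4 decimal places: x = -23.2437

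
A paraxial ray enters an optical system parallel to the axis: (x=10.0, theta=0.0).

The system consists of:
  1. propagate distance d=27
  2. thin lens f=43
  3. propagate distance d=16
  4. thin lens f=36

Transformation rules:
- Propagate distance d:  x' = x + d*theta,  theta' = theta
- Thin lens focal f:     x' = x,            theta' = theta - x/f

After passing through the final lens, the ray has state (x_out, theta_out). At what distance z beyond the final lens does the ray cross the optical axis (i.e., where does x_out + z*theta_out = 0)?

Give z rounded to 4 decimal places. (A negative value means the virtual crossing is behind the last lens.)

Answer: 15.4286

Derivation:
Initial: x=10.0000 theta=0.0000
After 1 (propagate distance d=27): x=10.0000 theta=0.0000
After 2 (thin lens f=43): x=10.0000 theta=-10/43 (≈-0.2326)
After 3 (propagate distance d=16): x=270/43 (≈6.2791) theta=-10/43 (≈-0.2326)
After 4 (thin lens f=36): x=270/43 (≈6.2791) theta=-35/86 (≈-0.4070)
z_focus = -x_out/theta_out = -(270/43)/(-35/86) = 108/7 ≈ 15.4286
Rounded to 4 decimal places: z = 15.4286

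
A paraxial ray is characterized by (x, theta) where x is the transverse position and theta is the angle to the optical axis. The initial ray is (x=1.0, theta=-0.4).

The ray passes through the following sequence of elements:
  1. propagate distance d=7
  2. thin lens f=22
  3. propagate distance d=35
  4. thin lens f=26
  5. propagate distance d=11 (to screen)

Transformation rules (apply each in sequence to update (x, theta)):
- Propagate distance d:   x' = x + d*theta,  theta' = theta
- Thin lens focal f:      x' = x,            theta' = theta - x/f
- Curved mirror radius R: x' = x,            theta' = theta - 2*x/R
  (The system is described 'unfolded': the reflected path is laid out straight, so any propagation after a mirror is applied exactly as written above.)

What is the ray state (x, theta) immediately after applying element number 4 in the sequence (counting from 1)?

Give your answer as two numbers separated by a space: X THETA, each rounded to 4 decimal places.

Initial: x=1.0000 theta=-0.4000
After 1 (propagate distance d=7): x=-1.8000 theta=-0.4000
After 2 (thin lens f=22): x=-1.8000 theta=-7/22 (≈-0.3182)
After 3 (propagate distance d=35): x=-1423/110 (≈-12.9364) theta=-7/22 (≈-0.3182)
After 4 (thin lens f=26): x=-1423/110 (≈-12.9364) theta=513/2860 (≈0.1794)
Rounded to 4 decimal places: x = -12.9364, theta = 0.1794

Answer: -12.9364 0.1794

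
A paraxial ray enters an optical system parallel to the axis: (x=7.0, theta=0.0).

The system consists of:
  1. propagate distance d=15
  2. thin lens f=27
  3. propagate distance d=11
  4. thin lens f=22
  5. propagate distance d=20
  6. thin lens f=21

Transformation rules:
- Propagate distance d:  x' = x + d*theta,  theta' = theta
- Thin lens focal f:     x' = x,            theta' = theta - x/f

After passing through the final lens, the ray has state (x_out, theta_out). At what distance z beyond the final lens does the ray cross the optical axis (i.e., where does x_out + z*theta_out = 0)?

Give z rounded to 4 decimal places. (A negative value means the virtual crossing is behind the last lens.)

Answer: -21.9692

Derivation:
Initial: x=7.0000 theta=0.0000
After 1 (propagate distance d=15): x=7.0000 theta=0.0000
After 2 (thin lens f=27): x=7.0000 theta=-7/27 (≈-0.2593)
After 3 (propagate distance d=11): x=112/27 (≈4.1481) theta=-7/27 (≈-0.2593)
After 4 (thin lens f=22): x=112/27 (≈4.1481) theta=-133/297 (≈-0.4478)
After 5 (propagate distance d=20): x=-476/99 (≈-4.8081) theta=-133/297 (≈-0.4478)
After 6 (thin lens f=21): x=-476/99 (≈-4.8081) theta=-65/297 (≈-0.2189)
z_focus = -x_out/theta_out = -(-476/99)/(-65/297) = -1428/65 ≈ -21.9692
Rounded to 4 decimal places: z = -21.9692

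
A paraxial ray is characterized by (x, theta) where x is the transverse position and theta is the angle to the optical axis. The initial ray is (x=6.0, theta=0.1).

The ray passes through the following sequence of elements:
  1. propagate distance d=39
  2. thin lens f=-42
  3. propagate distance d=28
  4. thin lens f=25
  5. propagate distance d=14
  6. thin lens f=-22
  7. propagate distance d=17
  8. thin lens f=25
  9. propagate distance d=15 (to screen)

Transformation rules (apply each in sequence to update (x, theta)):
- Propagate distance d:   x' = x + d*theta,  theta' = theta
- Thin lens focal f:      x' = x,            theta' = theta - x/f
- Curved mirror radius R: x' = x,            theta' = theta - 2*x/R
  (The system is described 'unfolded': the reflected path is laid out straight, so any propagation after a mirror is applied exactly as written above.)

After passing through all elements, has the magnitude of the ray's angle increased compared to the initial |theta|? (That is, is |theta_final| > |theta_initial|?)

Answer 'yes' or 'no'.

Initial: x=6.0000 theta=0.1000
After 1 (propagate distance d=39): x=9.9000 theta=0.1000
After 2 (thin lens f=-42): x=9.9000 theta=47/140 (≈0.3357)
After 3 (propagate distance d=28): x=19.3000 theta=47/140 (≈0.3357)
After 4 (thin lens f=25): x=19.3000 theta=-1527/3500 (≈-0.4363)
After 5 (propagate distance d=14): x=13.1920 theta=-1527/3500 (≈-0.4363)
After 6 (thin lens f=-22): x=13.1920 theta=6289/38500 (≈0.1634)
After 7 (propagate distance d=17): x=122961/7700 (≈15.9690) theta=6289/38500 (≈0.1634)
After 8 (thin lens f=25): x=122961/7700 (≈15.9690) theta=-22879/48125 (≈-0.4754)
After 9 (propagate distance d=15 (to screen)): x=340257/38500 (≈8.8378) theta=-22879/48125 (≈-0.4754)
|theta_initial|=0.1000 |theta_final|=22879/48125 (≈0.4754) -> increased

Answer: yes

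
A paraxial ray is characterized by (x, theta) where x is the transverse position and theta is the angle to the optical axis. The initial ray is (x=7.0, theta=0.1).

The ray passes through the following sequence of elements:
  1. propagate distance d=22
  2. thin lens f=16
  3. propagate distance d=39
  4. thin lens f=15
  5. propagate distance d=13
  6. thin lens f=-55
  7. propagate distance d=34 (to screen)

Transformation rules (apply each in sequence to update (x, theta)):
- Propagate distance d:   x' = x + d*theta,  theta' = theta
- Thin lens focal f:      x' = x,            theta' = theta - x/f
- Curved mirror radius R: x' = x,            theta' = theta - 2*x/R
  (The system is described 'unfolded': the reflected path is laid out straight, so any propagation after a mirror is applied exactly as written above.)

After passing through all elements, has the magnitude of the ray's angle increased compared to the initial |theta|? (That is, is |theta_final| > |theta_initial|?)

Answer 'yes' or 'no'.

Initial: x=7.0000 theta=0.1000
After 1 (propagate distance d=22): x=9.2000 theta=0.1000
After 2 (thin lens f=16): x=9.2000 theta=-0.4750
After 3 (propagate distance d=39): x=-9.3250 theta=-0.4750
After 4 (thin lens f=15): x=-9.3250 theta=11/75 (≈0.1467)
After 5 (propagate distance d=13): x=-4451/600 (≈-7.4183) theta=11/75 (≈0.1467)
After 6 (thin lens f=-55): x=-4451/600 (≈-7.4183) theta=389/33000 (≈0.0118)
After 7 (propagate distance d=34 (to screen)): x=-77193/11000 (≈-7.0175) theta=389/33000 (≈0.0118)
|theta_initial|=0.1000 |theta_final|=389/33000 (≈0.0118) -> not increased

Answer: no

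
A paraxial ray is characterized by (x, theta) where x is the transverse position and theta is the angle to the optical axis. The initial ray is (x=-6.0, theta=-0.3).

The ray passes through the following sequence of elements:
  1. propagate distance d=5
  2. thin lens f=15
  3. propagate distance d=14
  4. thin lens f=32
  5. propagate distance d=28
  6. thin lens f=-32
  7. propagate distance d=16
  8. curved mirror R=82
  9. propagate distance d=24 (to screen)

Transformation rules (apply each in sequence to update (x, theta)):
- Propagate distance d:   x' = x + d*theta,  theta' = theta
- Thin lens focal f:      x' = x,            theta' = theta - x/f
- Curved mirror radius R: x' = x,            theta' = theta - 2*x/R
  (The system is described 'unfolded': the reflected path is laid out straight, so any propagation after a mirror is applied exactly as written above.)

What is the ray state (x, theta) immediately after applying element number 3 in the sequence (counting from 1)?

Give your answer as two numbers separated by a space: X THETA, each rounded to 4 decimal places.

Initial: x=-6.0000 theta=-0.3000
After 1 (propagate distance d=5): x=-7.5000 theta=-0.3000
After 2 (thin lens f=15): x=-7.5000 theta=0.2000
After 3 (propagate distance d=14): x=-4.7000 theta=0.2000
Rounded to 4 decimal places: x = -4.7000, theta = 0.2000

Answer: -4.7000 0.2000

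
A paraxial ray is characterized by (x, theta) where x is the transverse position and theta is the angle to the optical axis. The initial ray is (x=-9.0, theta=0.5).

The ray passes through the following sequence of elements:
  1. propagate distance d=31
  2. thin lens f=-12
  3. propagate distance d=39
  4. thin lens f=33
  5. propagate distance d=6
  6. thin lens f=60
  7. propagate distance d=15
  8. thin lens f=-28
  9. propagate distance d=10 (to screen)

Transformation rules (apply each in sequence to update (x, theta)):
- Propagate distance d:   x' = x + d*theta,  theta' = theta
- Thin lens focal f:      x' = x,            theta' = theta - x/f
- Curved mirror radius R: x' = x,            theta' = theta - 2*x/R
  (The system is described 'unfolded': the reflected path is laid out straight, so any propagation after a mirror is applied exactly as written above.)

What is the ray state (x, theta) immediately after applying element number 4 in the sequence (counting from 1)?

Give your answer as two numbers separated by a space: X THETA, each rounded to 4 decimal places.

Initial: x=-9.0000 theta=0.5000
After 1 (propagate distance d=31): x=6.5000 theta=0.5000
After 2 (thin lens f=-12): x=6.5000 theta=25/24 (≈1.0417)
After 3 (propagate distance d=39): x=47.1250 theta=25/24 (≈1.0417)
After 4 (thin lens f=33): x=47.1250 theta=-17/44 (≈-0.3864)
Rounded to 4 decimal places: x = 47.1250, theta = -0.3864

Answer: 47.1250 -0.3864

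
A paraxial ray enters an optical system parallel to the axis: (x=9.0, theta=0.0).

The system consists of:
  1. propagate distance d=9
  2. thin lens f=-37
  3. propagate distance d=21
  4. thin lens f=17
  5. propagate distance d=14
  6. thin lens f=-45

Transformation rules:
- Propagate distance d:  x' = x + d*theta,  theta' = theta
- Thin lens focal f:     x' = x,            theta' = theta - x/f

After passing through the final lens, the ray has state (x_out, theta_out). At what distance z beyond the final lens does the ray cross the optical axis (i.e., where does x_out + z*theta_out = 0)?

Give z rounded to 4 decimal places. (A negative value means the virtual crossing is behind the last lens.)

Answer: 12.9379

Derivation:
Initial: x=9.0000 theta=0.0000
After 1 (propagate distance d=9): x=9.0000 theta=0.0000
After 2 (thin lens f=-37): x=9.0000 theta=9/37 (≈0.2432)
After 3 (propagate distance d=21): x=522/37 (≈14.1081) theta=9/37 (≈0.2432)
After 4 (thin lens f=17): x=522/37 (≈14.1081) theta=-369/629 (≈-0.5866)
After 5 (propagate distance d=14): x=3708/629 (≈5.8951) theta=-369/629 (≈-0.5866)
After 6 (thin lens f=-45): x=3708/629 (≈5.8951) theta=-1433/3145 (≈-0.4556)
z_focus = -x_out/theta_out = -(3708/629)/(-1433/3145) = 18540/1433 ≈ 12.9379
Rounded to 4 decimal places: z = 12.9379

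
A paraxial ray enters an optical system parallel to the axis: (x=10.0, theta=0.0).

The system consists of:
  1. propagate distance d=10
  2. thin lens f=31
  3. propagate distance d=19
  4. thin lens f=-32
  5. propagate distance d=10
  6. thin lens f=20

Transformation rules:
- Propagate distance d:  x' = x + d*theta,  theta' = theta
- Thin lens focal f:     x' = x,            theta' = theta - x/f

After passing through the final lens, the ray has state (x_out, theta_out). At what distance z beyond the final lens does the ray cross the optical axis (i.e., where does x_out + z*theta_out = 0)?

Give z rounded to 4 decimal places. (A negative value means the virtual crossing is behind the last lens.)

Initial: x=10.0000 theta=0.0000
After 1 (propagate distance d=10): x=10.0000 theta=0.0000
After 2 (thin lens f=31): x=10.0000 theta=-10/31 (≈-0.3226)
After 3 (propagate distance d=19): x=120/31 (≈3.8710) theta=-10/31 (≈-0.3226)
After 4 (thin lens f=-32): x=120/31 (≈3.8710) theta=-25/124 (≈-0.2016)
After 5 (propagate distance d=10): x=115/62 (≈1.8548) theta=-25/124 (≈-0.2016)
After 6 (thin lens f=20): x=115/62 (≈1.8548) theta=-73/248 (≈-0.2944)
z_focus = -x_out/theta_out = -(115/62)/(-73/248) = 460/73 ≈ 6.3014
Rounded to 4 decimal places: z = 6.3014

Answer: 6.3014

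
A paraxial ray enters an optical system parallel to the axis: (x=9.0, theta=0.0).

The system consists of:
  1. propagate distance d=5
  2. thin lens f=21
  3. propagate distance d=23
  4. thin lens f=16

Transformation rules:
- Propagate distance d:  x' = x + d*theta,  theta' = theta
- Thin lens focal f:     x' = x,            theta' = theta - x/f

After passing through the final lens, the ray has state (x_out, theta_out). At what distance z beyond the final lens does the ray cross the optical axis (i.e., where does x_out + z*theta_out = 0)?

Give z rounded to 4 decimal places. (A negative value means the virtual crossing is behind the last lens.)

Answer: -2.2857

Derivation:
Initial: x=9.0000 theta=0.0000
After 1 (propagate distance d=5): x=9.0000 theta=0.0000
After 2 (thin lens f=21): x=9.0000 theta=-3/7 (≈-0.4286)
After 3 (propagate distance d=23): x=-6/7 (≈-0.8571) theta=-3/7 (≈-0.4286)
After 4 (thin lens f=16): x=-6/7 (≈-0.8571) theta=-0.3750
z_focus = -x_out/theta_out = -(-6/7)/(-0.3750) = -16/7 ≈ -2.2857
Rounded to 4 decimal places: z = -2.2857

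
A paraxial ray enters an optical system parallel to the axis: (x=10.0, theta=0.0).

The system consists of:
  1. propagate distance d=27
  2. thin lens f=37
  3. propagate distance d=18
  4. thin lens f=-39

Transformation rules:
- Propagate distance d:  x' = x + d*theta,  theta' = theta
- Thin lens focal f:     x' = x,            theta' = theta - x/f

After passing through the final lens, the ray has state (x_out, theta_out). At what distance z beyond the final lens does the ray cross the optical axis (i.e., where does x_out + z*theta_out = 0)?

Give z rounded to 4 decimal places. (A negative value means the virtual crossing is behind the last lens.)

Initial: x=10.0000 theta=0.0000
After 1 (propagate distance d=27): x=10.0000 theta=0.0000
After 2 (thin lens f=37): x=10.0000 theta=-10/37 (≈-0.2703)
After 3 (propagate distance d=18): x=190/37 (≈5.1351) theta=-10/37 (≈-0.2703)
After 4 (thin lens f=-39): x=190/37 (≈5.1351) theta=-200/1443 (≈-0.1386)
z_focus = -x_out/theta_out = -(190/37)/(-200/1443) = 37.0500
Rounded to 4 decimal places: z = 37.0500

Answer: 37.0500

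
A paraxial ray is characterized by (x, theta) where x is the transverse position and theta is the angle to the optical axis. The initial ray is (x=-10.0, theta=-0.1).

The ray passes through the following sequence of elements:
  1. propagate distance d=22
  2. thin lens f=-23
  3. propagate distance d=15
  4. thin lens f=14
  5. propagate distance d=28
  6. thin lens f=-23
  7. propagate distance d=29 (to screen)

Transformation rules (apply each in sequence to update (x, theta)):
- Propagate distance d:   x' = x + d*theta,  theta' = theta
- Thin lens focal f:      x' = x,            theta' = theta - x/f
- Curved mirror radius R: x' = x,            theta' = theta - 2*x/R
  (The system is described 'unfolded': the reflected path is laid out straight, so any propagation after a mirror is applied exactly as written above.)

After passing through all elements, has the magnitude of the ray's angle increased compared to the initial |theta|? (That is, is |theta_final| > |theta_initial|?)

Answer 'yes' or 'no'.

Initial: x=-10.0000 theta=-0.1000
After 1 (propagate distance d=22): x=-12.2000 theta=-0.1000
After 2 (thin lens f=-23): x=-12.2000 theta=-29/46 (≈-0.6304)
After 3 (propagate distance d=15): x=-4981/230 (≈-21.6565) theta=-29/46 (≈-0.6304)
After 4 (thin lens f=14): x=-4981/230 (≈-21.6565) theta=2951/3220 (≈0.9165)
After 5 (propagate distance d=28): x=921/230 (≈4.0043) theta=2951/3220 (≈0.9165)
After 6 (thin lens f=-23): x=921/230 (≈4.0043) theta=80767/74060 (≈1.0906)
After 7 (propagate distance d=29 (to screen)): x=527761/14812 (≈35.6306) theta=80767/74060 (≈1.0906)
|theta_initial|=0.1000 |theta_final|=80767/74060 (≈1.0906) -> increased

Answer: yes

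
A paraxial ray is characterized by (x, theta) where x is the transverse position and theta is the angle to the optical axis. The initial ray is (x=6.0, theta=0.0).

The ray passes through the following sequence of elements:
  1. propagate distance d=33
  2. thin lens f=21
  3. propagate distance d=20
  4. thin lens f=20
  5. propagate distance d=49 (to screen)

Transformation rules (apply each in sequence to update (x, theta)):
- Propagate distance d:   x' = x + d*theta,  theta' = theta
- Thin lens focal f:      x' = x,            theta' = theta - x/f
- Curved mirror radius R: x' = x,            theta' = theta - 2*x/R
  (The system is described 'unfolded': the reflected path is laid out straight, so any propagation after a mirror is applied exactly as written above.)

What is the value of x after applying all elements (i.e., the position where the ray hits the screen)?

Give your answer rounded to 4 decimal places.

Answer: -14.4143

Derivation:
Initial: x=6.0000 theta=0.0000
After 1 (propagate distance d=33): x=6.0000 theta=0.0000
After 2 (thin lens f=21): x=6.0000 theta=-2/7 (≈-0.2857)
After 3 (propagate distance d=20): x=2/7 (≈0.2857) theta=-2/7 (≈-0.2857)
After 4 (thin lens f=20): x=2/7 (≈0.2857) theta=-0.3000
After 5 (propagate distance d=49 (to screen)): x=-1009/70 (≈-14.4143) theta=-0.3000
Rounded to 4 decimal places: x = -14.4143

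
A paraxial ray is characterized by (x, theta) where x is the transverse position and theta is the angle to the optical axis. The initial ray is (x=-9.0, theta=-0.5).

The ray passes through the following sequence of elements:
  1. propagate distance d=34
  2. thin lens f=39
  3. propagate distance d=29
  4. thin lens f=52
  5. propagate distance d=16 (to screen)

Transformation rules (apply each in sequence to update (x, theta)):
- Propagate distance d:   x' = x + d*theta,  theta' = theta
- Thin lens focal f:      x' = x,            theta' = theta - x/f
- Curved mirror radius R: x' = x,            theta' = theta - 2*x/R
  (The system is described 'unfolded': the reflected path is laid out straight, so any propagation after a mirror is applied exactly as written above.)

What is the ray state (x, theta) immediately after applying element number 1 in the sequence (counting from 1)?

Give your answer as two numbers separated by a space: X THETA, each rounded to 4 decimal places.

Answer: -26.0000 -0.5000

Derivation:
Initial: x=-9.0000 theta=-0.5000
After 1 (propagate distance d=34): x=-26.0000 theta=-0.5000
Rounded to 4 decimal places: x = -26.0000, theta = -0.5000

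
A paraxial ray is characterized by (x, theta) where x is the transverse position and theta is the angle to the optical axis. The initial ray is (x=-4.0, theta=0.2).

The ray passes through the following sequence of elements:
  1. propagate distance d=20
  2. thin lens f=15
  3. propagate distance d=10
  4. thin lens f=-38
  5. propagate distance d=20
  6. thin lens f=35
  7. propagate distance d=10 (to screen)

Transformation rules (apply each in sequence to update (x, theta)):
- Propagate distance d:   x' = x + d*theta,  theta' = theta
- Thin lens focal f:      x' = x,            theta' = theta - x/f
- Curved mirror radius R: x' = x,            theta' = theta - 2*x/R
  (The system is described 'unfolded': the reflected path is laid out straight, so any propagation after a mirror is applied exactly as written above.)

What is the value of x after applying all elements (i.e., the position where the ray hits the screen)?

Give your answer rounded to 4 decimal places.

Answer: 7.5639

Derivation:
Initial: x=-4.0000 theta=0.2000
After 1 (propagate distance d=20): x=0.0000 theta=0.2000
After 2 (thin lens f=15): x=0.0000 theta=0.2000
After 3 (propagate distance d=10): x=2.0000 theta=0.2000
After 4 (thin lens f=-38): x=2.0000 theta=24/95 (≈0.2526)
After 5 (propagate distance d=20): x=134/19 (≈7.0526) theta=24/95 (≈0.2526)
After 6 (thin lens f=35): x=134/19 (≈7.0526) theta=34/665 (≈0.0511)
After 7 (propagate distance d=10 (to screen)): x=1006/133 (≈7.5639) theta=34/665 (≈0.0511)
Rounded to 4 decimal places: x = 7.5639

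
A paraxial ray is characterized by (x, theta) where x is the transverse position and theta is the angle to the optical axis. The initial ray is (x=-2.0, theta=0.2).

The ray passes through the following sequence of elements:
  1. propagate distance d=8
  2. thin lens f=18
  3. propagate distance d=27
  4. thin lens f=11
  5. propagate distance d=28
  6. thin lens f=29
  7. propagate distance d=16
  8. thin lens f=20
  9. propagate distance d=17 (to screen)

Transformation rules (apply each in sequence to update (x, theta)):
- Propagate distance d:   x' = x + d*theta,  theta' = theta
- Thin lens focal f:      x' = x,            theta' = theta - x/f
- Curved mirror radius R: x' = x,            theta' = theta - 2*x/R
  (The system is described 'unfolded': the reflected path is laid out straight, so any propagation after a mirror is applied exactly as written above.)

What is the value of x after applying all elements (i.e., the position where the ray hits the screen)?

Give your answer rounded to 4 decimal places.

Answer: -4.3030

Derivation:
Initial: x=-2.0000 theta=0.2000
After 1 (propagate distance d=8): x=-0.4000 theta=0.2000
After 2 (thin lens f=18): x=-0.4000 theta=2/9 (≈0.2222)
After 3 (propagate distance d=27): x=5.6000 theta=2/9 (≈0.2222)
After 4 (thin lens f=11): x=5.6000 theta=-142/495 (≈-0.2869)
After 5 (propagate distance d=28): x=-1204/495 (≈-2.4323) theta=-142/495 (≈-0.2869)
After 6 (thin lens f=29): x=-1204/495 (≈-2.4323) theta=-2914/14355 (≈-0.2030)
After 7 (propagate distance d=16): x=-1812/319 (≈-5.6803) theta=-2914/14355 (≈-0.2030)
After 8 (thin lens f=20): x=-1812/319 (≈-5.6803) theta=1163/14355 (≈0.0810)
After 9 (propagate distance d=17 (to screen)): x=-61769/14355 (≈-4.3030) theta=1163/14355 (≈0.0810)
Rounded to 4 decimal places: x = -4.3030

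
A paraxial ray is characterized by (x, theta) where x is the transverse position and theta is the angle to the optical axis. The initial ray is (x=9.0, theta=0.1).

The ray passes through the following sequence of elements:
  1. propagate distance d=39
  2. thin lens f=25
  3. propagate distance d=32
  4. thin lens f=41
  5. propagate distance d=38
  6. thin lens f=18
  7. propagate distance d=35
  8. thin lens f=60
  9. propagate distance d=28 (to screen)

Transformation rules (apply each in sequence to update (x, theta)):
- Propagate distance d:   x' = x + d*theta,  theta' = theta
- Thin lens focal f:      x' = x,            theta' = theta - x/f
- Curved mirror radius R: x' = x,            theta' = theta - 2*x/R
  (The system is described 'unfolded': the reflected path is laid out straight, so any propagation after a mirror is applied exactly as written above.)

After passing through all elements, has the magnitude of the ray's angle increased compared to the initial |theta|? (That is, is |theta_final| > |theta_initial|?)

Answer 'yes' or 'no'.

Initial: x=9.0000 theta=0.1000
After 1 (propagate distance d=39): x=12.9000 theta=0.1000
After 2 (thin lens f=25): x=12.9000 theta=-0.4160
After 3 (propagate distance d=32): x=-0.4120 theta=-0.4160
After 4 (thin lens f=41): x=-0.4120 theta=-4161/10250 (≈-0.4060)
After 5 (propagate distance d=38): x=-162341/10250 (≈-15.8381) theta=-4161/10250 (≈-0.4060)
After 6 (thin lens f=18): x=-162341/10250 (≈-15.8381) theta=87443/184500 (≈0.4739)
After 7 (propagate distance d=35): x=138367/184500 (≈0.7500) theta=87443/184500 (≈0.4739)
After 8 (thin lens f=60): x=138367/184500 (≈0.7500) theta=5108213/11070000 (≈0.4614)
After 9 (propagate distance d=28 (to screen)): x=230689/16875 (≈13.6705) theta=5108213/11070000 (≈0.4614)
|theta_initial|=0.1000 |theta_final|=5108213/11070000 (≈0.4614) -> increased

Answer: yes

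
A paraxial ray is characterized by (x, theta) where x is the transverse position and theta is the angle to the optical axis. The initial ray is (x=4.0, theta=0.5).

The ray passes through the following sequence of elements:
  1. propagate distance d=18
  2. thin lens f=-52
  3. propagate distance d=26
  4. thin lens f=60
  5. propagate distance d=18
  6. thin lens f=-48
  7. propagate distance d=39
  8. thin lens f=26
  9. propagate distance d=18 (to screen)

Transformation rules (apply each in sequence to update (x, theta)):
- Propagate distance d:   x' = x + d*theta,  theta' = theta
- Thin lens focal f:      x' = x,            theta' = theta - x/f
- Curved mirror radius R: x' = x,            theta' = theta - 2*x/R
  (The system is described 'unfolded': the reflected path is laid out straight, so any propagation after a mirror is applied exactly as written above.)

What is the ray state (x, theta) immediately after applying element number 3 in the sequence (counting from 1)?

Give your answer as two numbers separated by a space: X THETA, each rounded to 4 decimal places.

Initial: x=4.0000 theta=0.5000
After 1 (propagate distance d=18): x=13.0000 theta=0.5000
After 2 (thin lens f=-52): x=13.0000 theta=0.7500
After 3 (propagate distance d=26): x=32.5000 theta=0.7500
Rounded to 4 decimal places: x = 32.5000, theta = 0.7500

Answer: 32.5000 0.7500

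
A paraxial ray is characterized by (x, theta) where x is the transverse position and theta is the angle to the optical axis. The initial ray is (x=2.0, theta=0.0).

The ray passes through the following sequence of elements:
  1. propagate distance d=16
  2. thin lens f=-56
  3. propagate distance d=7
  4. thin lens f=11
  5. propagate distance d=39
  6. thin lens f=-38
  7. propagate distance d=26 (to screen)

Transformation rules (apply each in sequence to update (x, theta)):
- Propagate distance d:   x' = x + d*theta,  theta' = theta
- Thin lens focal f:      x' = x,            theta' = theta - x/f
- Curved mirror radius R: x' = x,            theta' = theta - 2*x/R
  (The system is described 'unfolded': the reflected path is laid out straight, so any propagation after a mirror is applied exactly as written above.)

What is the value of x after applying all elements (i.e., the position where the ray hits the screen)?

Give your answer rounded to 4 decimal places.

Answer: -11.6897

Derivation:
Initial: x=2.0000 theta=0.0000
After 1 (propagate distance d=16): x=2.0000 theta=0.0000
After 2 (thin lens f=-56): x=2.0000 theta=1/28 (≈0.0357)
After 3 (propagate distance d=7): x=2.2500 theta=1/28 (≈0.0357)
After 4 (thin lens f=11): x=2.2500 theta=-13/77 (≈-0.1688)
After 5 (propagate distance d=39): x=-1335/308 (≈-4.3344) theta=-13/77 (≈-0.1688)
After 6 (thin lens f=-38): x=-1335/308 (≈-4.3344) theta=-43/152 (≈-0.2829)
After 7 (propagate distance d=26 (to screen)): x=-17102/1463 (≈-11.6897) theta=-43/152 (≈-0.2829)
Rounded to 4 decimal places: x = -11.6897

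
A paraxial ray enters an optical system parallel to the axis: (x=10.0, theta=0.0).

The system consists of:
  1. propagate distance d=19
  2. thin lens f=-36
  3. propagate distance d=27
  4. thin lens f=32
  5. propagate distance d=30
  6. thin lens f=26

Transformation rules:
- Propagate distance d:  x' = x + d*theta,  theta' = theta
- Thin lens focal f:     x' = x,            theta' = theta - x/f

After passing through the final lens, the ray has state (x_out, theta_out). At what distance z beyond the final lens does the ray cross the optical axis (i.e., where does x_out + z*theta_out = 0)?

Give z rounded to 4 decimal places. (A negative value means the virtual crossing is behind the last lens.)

Answer: 14.9239

Derivation:
Initial: x=10.0000 theta=0.0000
After 1 (propagate distance d=19): x=10.0000 theta=0.0000
After 2 (thin lens f=-36): x=10.0000 theta=5/18 (≈0.2778)
After 3 (propagate distance d=27): x=17.5000 theta=5/18 (≈0.2778)
After 4 (thin lens f=32): x=17.5000 theta=-155/576 (≈-0.2691)
After 5 (propagate distance d=30): x=905/96 (≈9.4271) theta=-155/576 (≈-0.2691)
After 6 (thin lens f=26): x=905/96 (≈9.4271) theta=-2365/3744 (≈-0.6317)
z_focus = -x_out/theta_out = -(905/96)/(-2365/3744) = 7059/473 ≈ 14.9239
Rounded to 4 decimal places: z = 14.9239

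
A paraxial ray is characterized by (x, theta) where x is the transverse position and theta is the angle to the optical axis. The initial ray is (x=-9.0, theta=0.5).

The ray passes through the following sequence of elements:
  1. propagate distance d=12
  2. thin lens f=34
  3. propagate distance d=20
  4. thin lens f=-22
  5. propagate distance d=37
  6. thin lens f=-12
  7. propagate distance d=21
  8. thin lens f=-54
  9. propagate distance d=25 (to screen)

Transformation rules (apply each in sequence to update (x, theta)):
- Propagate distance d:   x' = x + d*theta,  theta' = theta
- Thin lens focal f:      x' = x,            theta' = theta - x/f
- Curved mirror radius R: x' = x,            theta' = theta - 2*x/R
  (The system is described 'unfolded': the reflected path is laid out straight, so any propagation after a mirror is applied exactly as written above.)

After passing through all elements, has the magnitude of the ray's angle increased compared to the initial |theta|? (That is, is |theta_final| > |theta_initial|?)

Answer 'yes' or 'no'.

Initial: x=-9.0000 theta=0.5000
After 1 (propagate distance d=12): x=-3.0000 theta=0.5000
After 2 (thin lens f=34): x=-3.0000 theta=10/17 (≈0.5882)
After 3 (propagate distance d=20): x=149/17 (≈8.7647) theta=10/17 (≈0.5882)
After 4 (thin lens f=-22): x=149/17 (≈8.7647) theta=369/374 (≈0.9866)
After 5 (propagate distance d=37): x=16931/374 (≈45.2701) theta=369/374 (≈0.9866)
After 6 (thin lens f=-12): x=16931/374 (≈45.2701) theta=21359/4488 (≈4.7591)
After 7 (propagate distance d=21): x=217237/1496 (≈145.2119) theta=21359/4488 (≈4.7591)
After 8 (thin lens f=-54): x=217237/1496 (≈145.2119) theta=601699/80784 (≈7.4482)
After 9 (propagate distance d=25 (to screen)): x=26773273/80784 (≈331.4180) theta=601699/80784 (≈7.4482)
|theta_initial|=0.5000 |theta_final|=601699/80784 (≈7.4482) -> increased

Answer: yes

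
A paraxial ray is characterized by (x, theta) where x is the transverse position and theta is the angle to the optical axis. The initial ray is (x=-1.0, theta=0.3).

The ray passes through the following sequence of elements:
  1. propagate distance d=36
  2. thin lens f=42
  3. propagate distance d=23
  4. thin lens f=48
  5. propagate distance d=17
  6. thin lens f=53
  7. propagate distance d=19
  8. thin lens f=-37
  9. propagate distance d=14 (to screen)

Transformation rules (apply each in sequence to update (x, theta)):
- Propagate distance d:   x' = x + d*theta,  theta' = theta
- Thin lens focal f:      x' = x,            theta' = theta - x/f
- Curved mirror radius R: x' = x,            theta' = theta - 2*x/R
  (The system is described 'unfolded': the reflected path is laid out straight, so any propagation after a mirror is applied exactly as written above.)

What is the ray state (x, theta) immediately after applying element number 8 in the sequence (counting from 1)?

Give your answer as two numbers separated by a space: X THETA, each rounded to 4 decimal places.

Answer: 2.2031 -0.2694

Derivation:
Initial: x=-1.0000 theta=0.3000
After 1 (propagate distance d=36): x=9.8000 theta=0.3000
After 2 (thin lens f=42): x=9.8000 theta=1/15 (≈0.0667)
After 3 (propagate distance d=23): x=34/3 (≈11.3333) theta=1/15 (≈0.0667)
After 4 (thin lens f=48): x=34/3 (≈11.3333) theta=-61/360 (≈-0.1694)
After 5 (propagate distance d=17): x=3043/360 (≈8.4528) theta=-61/360 (≈-0.1694)
After 6 (thin lens f=53): x=3043/360 (≈8.4528) theta=-523/1590 (≈-0.3289)
After 7 (propagate distance d=19): x=8407/3816 (≈2.2031) theta=-523/1590 (≈-0.3289)
After 8 (thin lens f=-37): x=8407/3816 (≈2.2031) theta=-190177/705960 (≈-0.2694)
Rounded to 4 decimal places: x = 2.2031, theta = -0.2694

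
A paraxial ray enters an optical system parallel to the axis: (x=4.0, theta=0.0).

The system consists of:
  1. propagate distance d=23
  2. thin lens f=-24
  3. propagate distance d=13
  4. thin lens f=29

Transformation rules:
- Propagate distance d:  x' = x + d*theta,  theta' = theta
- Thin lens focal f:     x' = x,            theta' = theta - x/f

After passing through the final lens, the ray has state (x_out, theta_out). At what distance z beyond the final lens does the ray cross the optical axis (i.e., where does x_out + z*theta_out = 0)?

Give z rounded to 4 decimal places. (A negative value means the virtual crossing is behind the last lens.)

Answer: 134.1250

Derivation:
Initial: x=4.0000 theta=0.0000
After 1 (propagate distance d=23): x=4.0000 theta=0.0000
After 2 (thin lens f=-24): x=4.0000 theta=1/6 (≈0.1667)
After 3 (propagate distance d=13): x=37/6 (≈6.1667) theta=1/6 (≈0.1667)
After 4 (thin lens f=29): x=37/6 (≈6.1667) theta=-4/87 (≈-0.0460)
z_focus = -x_out/theta_out = -(37/6)/(-4/87) = 134.1250
Rounded to 4 decimal places: z = 134.1250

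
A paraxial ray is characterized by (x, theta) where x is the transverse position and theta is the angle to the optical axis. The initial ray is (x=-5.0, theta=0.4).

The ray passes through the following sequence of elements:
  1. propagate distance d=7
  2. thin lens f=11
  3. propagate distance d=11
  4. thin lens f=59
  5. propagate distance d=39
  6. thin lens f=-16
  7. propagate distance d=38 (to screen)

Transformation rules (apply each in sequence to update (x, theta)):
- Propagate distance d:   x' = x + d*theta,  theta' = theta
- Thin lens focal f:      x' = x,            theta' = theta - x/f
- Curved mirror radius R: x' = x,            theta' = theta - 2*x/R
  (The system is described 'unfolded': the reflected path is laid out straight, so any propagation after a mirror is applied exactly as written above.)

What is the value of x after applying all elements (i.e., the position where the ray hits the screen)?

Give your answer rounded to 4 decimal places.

Answer: 103.9750

Derivation:
Initial: x=-5.0000 theta=0.4000
After 1 (propagate distance d=7): x=-2.2000 theta=0.4000
After 2 (thin lens f=11): x=-2.2000 theta=0.6000
After 3 (propagate distance d=11): x=4.4000 theta=0.6000
After 4 (thin lens f=59): x=4.4000 theta=31/59 (≈0.5254)
After 5 (propagate distance d=39): x=7343/295 (≈24.8915) theta=31/59 (≈0.5254)
After 6 (thin lens f=-16): x=7343/295 (≈24.8915) theta=9823/4720 (≈2.0811)
After 7 (propagate distance d=38 (to screen)): x=103.9750 theta=9823/4720 (≈2.0811)
Rounded to 4 decimal places: x = 103.9750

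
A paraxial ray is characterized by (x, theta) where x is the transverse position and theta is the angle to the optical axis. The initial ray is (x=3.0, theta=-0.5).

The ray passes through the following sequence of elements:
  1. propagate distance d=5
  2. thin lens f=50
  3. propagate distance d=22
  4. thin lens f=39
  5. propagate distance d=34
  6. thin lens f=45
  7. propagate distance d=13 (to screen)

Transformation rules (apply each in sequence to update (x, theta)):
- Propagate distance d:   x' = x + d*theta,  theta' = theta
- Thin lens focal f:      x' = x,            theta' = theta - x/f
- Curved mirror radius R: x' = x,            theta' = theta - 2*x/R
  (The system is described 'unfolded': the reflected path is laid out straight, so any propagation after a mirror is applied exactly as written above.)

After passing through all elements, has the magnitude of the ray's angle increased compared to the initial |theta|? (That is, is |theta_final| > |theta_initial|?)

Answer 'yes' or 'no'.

Answer: no

Derivation:
Initial: x=3.0000 theta=-0.5000
After 1 (propagate distance d=5): x=0.5000 theta=-0.5000
After 2 (thin lens f=50): x=0.5000 theta=-0.5100
After 3 (propagate distance d=22): x=-10.7200 theta=-0.5100
After 4 (thin lens f=39): x=-10.7200 theta=-917/3900 (≈-0.2351)
After 5 (propagate distance d=34): x=-36493/1950 (≈-18.7144) theta=-917/3900 (≈-0.2351)
After 6 (thin lens f=45): x=-36493/1950 (≈-18.7144) theta=31721/175500 (≈0.1807)
After 7 (propagate distance d=13 (to screen)): x=-2871997/175500 (≈-16.3647) theta=31721/175500 (≈0.1807)
|theta_initial|=0.5000 |theta_final|=31721/175500 (≈0.1807) -> not increased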